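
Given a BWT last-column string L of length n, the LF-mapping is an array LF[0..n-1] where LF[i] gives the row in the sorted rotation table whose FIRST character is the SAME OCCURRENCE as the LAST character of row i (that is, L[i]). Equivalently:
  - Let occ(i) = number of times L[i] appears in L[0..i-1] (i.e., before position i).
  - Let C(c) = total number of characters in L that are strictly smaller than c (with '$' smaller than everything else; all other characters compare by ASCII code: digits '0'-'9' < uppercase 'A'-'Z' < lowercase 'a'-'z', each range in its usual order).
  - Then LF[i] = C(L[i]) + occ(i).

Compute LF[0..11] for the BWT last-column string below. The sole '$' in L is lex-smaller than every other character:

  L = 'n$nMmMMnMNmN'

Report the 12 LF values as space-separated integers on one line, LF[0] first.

Char counts: '$':1, 'M':4, 'N':2, 'm':2, 'n':3
C (first-col start): C('$')=0, C('M')=1, C('N')=5, C('m')=7, C('n')=9
L[0]='n': occ=0, LF[0]=C('n')+0=9+0=9
L[1]='$': occ=0, LF[1]=C('$')+0=0+0=0
L[2]='n': occ=1, LF[2]=C('n')+1=9+1=10
L[3]='M': occ=0, LF[3]=C('M')+0=1+0=1
L[4]='m': occ=0, LF[4]=C('m')+0=7+0=7
L[5]='M': occ=1, LF[5]=C('M')+1=1+1=2
L[6]='M': occ=2, LF[6]=C('M')+2=1+2=3
L[7]='n': occ=2, LF[7]=C('n')+2=9+2=11
L[8]='M': occ=3, LF[8]=C('M')+3=1+3=4
L[9]='N': occ=0, LF[9]=C('N')+0=5+0=5
L[10]='m': occ=1, LF[10]=C('m')+1=7+1=8
L[11]='N': occ=1, LF[11]=C('N')+1=5+1=6

Answer: 9 0 10 1 7 2 3 11 4 5 8 6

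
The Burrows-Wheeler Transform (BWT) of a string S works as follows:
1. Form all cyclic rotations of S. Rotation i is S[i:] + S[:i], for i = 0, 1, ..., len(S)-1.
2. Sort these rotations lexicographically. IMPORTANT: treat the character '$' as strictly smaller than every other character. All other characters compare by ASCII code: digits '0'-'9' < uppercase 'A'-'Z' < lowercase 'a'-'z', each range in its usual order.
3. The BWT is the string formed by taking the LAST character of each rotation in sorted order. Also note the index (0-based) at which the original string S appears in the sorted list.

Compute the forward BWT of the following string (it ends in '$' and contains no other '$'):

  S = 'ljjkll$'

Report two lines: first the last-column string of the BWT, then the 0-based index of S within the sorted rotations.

Answer: lljjl$k
5

Derivation:
All 7 rotations (rotation i = S[i:]+S[:i]):
  rot[0] = ljjkll$
  rot[1] = jjkll$l
  rot[2] = jkll$lj
  rot[3] = kll$ljj
  rot[4] = ll$ljjk
  rot[5] = l$ljjkl
  rot[6] = $ljjkll
Sorted (with $ < everything):
  sorted[0] = $ljjkll  (last char: 'l')
  sorted[1] = jjkll$l  (last char: 'l')
  sorted[2] = jkll$lj  (last char: 'j')
  sorted[3] = kll$ljj  (last char: 'j')
  sorted[4] = l$ljjkl  (last char: 'l')
  sorted[5] = ljjkll$  (last char: '$')
  sorted[6] = ll$ljjk  (last char: 'k')
Last column: lljjl$k
Original string S is at sorted index 5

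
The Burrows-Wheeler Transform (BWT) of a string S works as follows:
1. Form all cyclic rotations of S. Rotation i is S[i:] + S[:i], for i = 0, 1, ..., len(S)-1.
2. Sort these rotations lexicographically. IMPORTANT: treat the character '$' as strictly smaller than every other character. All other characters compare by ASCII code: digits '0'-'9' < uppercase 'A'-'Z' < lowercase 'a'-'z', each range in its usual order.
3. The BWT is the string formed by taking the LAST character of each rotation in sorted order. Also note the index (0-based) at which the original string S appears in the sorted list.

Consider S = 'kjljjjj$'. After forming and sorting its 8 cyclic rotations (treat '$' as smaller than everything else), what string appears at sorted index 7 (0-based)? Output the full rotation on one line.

Answer: ljjjj$kj

Derivation:
All 8 rotations (rotation i = S[i:]+S[:i]):
  rot[0] = kjljjjj$
  rot[1] = jljjjj$k
  rot[2] = ljjjj$kj
  rot[3] = jjjj$kjl
  rot[4] = jjj$kjlj
  rot[5] = jj$kjljj
  rot[6] = j$kjljjj
  rot[7] = $kjljjjj
Sorted (with $ < everything):
  sorted[0] = $kjljjjj
  sorted[1] = j$kjljjj
  sorted[2] = jj$kjljj
  sorted[3] = jjj$kjlj
  sorted[4] = jjjj$kjl
  sorted[5] = jljjjj$k
  sorted[6] = kjljjjj$
  sorted[7] = ljjjj$kj
sorted[7] = ljjjj$kj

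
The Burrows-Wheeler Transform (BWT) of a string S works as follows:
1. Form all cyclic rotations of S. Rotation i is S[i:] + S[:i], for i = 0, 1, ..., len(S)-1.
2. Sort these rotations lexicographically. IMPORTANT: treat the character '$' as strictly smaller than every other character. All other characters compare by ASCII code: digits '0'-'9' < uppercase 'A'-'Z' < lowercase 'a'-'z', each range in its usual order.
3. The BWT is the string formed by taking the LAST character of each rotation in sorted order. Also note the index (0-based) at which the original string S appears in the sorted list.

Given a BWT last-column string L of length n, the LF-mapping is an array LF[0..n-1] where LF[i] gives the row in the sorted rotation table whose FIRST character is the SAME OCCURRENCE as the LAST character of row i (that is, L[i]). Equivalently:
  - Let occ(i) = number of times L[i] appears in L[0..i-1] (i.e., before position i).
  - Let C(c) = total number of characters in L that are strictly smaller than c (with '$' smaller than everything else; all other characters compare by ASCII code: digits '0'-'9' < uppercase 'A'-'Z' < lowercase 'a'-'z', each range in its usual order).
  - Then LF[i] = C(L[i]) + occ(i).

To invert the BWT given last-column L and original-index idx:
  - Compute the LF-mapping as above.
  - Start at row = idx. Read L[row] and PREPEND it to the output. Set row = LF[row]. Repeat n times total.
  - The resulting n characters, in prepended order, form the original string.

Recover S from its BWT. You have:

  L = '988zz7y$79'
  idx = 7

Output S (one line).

LF mapping: 5 3 4 8 9 1 7 0 2 6
Walk LF starting at row 7, prepending L[row]:
  step 1: row=7, L[7]='$', prepend. Next row=LF[7]=0
  step 2: row=0, L[0]='9', prepend. Next row=LF[0]=5
  step 3: row=5, L[5]='7', prepend. Next row=LF[5]=1
  step 4: row=1, L[1]='8', prepend. Next row=LF[1]=3
  step 5: row=3, L[3]='z', prepend. Next row=LF[3]=8
  step 6: row=8, L[8]='7', prepend. Next row=LF[8]=2
  step 7: row=2, L[2]='8', prepend. Next row=LF[2]=4
  step 8: row=4, L[4]='z', prepend. Next row=LF[4]=9
  step 9: row=9, L[9]='9', prepend. Next row=LF[9]=6
  step 10: row=6, L[6]='y', prepend. Next row=LF[6]=7
Reversed output: y9z87z879$

Answer: y9z87z879$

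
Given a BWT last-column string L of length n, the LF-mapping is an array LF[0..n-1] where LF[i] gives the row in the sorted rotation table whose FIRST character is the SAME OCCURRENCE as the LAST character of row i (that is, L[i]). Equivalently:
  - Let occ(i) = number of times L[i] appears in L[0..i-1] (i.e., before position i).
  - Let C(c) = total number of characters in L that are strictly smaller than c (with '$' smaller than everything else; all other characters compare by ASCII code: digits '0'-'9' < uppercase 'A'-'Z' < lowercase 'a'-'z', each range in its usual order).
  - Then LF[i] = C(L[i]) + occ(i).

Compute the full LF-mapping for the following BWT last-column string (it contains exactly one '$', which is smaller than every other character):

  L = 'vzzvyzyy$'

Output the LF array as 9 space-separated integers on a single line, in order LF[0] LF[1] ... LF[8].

Char counts: '$':1, 'v':2, 'y':3, 'z':3
C (first-col start): C('$')=0, C('v')=1, C('y')=3, C('z')=6
L[0]='v': occ=0, LF[0]=C('v')+0=1+0=1
L[1]='z': occ=0, LF[1]=C('z')+0=6+0=6
L[2]='z': occ=1, LF[2]=C('z')+1=6+1=7
L[3]='v': occ=1, LF[3]=C('v')+1=1+1=2
L[4]='y': occ=0, LF[4]=C('y')+0=3+0=3
L[5]='z': occ=2, LF[5]=C('z')+2=6+2=8
L[6]='y': occ=1, LF[6]=C('y')+1=3+1=4
L[7]='y': occ=2, LF[7]=C('y')+2=3+2=5
L[8]='$': occ=0, LF[8]=C('$')+0=0+0=0

Answer: 1 6 7 2 3 8 4 5 0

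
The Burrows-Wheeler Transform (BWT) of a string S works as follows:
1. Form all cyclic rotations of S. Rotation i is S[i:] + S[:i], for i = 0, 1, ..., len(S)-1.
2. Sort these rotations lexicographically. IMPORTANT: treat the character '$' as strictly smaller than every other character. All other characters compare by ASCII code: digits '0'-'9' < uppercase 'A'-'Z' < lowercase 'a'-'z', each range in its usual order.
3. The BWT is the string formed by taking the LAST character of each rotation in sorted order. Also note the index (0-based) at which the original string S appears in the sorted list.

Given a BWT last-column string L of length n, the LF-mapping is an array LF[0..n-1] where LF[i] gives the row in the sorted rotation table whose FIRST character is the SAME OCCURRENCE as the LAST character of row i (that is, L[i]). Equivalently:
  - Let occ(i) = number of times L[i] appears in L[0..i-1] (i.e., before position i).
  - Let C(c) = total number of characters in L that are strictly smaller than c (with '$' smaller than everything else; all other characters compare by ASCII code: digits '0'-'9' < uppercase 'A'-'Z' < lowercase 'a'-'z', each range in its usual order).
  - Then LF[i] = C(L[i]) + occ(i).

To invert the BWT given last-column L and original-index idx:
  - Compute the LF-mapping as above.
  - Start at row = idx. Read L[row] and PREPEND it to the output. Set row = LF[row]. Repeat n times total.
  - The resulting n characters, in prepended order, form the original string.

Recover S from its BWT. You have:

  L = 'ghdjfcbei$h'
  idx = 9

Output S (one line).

Answer: ihjdcfehbg$

Derivation:
LF mapping: 6 7 3 10 5 2 1 4 9 0 8
Walk LF starting at row 9, prepending L[row]:
  step 1: row=9, L[9]='$', prepend. Next row=LF[9]=0
  step 2: row=0, L[0]='g', prepend. Next row=LF[0]=6
  step 3: row=6, L[6]='b', prepend. Next row=LF[6]=1
  step 4: row=1, L[1]='h', prepend. Next row=LF[1]=7
  step 5: row=7, L[7]='e', prepend. Next row=LF[7]=4
  step 6: row=4, L[4]='f', prepend. Next row=LF[4]=5
  step 7: row=5, L[5]='c', prepend. Next row=LF[5]=2
  step 8: row=2, L[2]='d', prepend. Next row=LF[2]=3
  step 9: row=3, L[3]='j', prepend. Next row=LF[3]=10
  step 10: row=10, L[10]='h', prepend. Next row=LF[10]=8
  step 11: row=8, L[8]='i', prepend. Next row=LF[8]=9
Reversed output: ihjdcfehbg$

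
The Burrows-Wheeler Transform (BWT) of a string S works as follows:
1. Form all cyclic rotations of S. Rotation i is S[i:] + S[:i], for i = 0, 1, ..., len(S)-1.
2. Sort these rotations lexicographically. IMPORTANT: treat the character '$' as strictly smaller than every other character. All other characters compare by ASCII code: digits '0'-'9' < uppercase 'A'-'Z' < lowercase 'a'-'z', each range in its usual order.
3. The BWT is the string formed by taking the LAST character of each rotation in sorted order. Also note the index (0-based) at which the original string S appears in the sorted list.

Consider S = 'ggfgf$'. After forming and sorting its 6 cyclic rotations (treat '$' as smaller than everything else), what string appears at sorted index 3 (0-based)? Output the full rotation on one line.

All 6 rotations (rotation i = S[i:]+S[:i]):
  rot[0] = ggfgf$
  rot[1] = gfgf$g
  rot[2] = fgf$gg
  rot[3] = gf$ggf
  rot[4] = f$ggfg
  rot[5] = $ggfgf
Sorted (with $ < everything):
  sorted[0] = $ggfgf
  sorted[1] = f$ggfg
  sorted[2] = fgf$gg
  sorted[3] = gf$ggf
  sorted[4] = gfgf$g
  sorted[5] = ggfgf$
sorted[3] = gf$ggf

Answer: gf$ggf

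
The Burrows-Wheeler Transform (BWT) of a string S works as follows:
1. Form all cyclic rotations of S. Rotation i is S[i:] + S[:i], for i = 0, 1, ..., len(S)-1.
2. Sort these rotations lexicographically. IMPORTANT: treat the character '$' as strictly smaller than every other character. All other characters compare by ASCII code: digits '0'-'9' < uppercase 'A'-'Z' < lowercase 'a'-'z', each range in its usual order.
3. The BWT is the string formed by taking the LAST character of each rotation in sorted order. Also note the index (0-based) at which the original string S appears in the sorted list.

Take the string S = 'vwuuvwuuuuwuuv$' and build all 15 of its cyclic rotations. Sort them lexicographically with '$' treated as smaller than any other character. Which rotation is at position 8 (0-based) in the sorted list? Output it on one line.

Answer: uwuuv$vwuuvwuuu

Derivation:
All 15 rotations (rotation i = S[i:]+S[:i]):
  rot[0] = vwuuvwuuuuwuuv$
  rot[1] = wuuvwuuuuwuuv$v
  rot[2] = uuvwuuuuwuuv$vw
  rot[3] = uvwuuuuwuuv$vwu
  rot[4] = vwuuuuwuuv$vwuu
  rot[5] = wuuuuwuuv$vwuuv
  rot[6] = uuuuwuuv$vwuuvw
  rot[7] = uuuwuuv$vwuuvwu
  rot[8] = uuwuuv$vwuuvwuu
  rot[9] = uwuuv$vwuuvwuuu
  rot[10] = wuuv$vwuuvwuuuu
  rot[11] = uuv$vwuuvwuuuuw
  rot[12] = uv$vwuuvwuuuuwu
  rot[13] = v$vwuuvwuuuuwuu
  rot[14] = $vwuuvwuuuuwuuv
Sorted (with $ < everything):
  sorted[0] = $vwuuvwuuuuwuuv
  sorted[1] = uuuuwuuv$vwuuvw
  sorted[2] = uuuwuuv$vwuuvwu
  sorted[3] = uuv$vwuuvwuuuuw
  sorted[4] = uuvwuuuuwuuv$vw
  sorted[5] = uuwuuv$vwuuvwuu
  sorted[6] = uv$vwuuvwuuuuwu
  sorted[7] = uvwuuuuwuuv$vwu
  sorted[8] = uwuuv$vwuuvwuuu
  sorted[9] = v$vwuuvwuuuuwuu
  sorted[10] = vwuuuuwuuv$vwuu
  sorted[11] = vwuuvwuuuuwuuv$
  sorted[12] = wuuuuwuuv$vwuuv
  sorted[13] = wuuv$vwuuvwuuuu
  sorted[14] = wuuvwuuuuwuuv$v
sorted[8] = uwuuv$vwuuvwuuu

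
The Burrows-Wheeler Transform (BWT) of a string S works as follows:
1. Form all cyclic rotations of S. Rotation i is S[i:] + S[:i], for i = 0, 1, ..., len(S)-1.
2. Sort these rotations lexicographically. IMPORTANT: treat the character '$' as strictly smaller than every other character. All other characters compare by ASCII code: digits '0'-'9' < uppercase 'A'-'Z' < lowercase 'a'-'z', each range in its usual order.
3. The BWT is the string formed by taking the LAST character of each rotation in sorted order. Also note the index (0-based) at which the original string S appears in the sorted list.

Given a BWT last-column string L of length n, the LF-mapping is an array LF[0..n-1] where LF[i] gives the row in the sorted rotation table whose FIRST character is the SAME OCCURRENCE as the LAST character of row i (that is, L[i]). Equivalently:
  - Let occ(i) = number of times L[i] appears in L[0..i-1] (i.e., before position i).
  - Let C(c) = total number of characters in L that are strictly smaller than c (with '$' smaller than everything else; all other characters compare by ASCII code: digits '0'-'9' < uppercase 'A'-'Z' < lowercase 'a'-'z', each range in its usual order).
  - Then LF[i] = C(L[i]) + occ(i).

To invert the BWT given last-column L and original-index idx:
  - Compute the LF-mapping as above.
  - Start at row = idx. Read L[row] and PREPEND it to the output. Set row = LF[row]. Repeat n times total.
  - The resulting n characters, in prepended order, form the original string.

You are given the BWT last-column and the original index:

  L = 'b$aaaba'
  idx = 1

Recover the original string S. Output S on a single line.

LF mapping: 5 0 1 2 3 6 4
Walk LF starting at row 1, prepending L[row]:
  step 1: row=1, L[1]='$', prepend. Next row=LF[1]=0
  step 2: row=0, L[0]='b', prepend. Next row=LF[0]=5
  step 3: row=5, L[5]='b', prepend. Next row=LF[5]=6
  step 4: row=6, L[6]='a', prepend. Next row=LF[6]=4
  step 5: row=4, L[4]='a', prepend. Next row=LF[4]=3
  step 6: row=3, L[3]='a', prepend. Next row=LF[3]=2
  step 7: row=2, L[2]='a', prepend. Next row=LF[2]=1
Reversed output: aaaabb$

Answer: aaaabb$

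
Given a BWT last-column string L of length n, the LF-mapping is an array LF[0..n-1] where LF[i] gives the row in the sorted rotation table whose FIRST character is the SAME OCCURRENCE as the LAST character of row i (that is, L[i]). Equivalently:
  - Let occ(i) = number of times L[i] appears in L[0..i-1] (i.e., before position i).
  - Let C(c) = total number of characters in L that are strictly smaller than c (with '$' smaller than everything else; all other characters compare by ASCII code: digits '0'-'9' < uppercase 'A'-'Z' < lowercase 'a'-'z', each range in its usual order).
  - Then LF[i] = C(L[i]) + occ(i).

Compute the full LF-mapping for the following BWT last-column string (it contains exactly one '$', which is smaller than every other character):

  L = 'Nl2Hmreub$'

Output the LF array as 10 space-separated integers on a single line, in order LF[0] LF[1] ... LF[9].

Answer: 3 6 1 2 7 8 5 9 4 0

Derivation:
Char counts: '$':1, '2':1, 'H':1, 'N':1, 'b':1, 'e':1, 'l':1, 'm':1, 'r':1, 'u':1
C (first-col start): C('$')=0, C('2')=1, C('H')=2, C('N')=3, C('b')=4, C('e')=5, C('l')=6, C('m')=7, C('r')=8, C('u')=9
L[0]='N': occ=0, LF[0]=C('N')+0=3+0=3
L[1]='l': occ=0, LF[1]=C('l')+0=6+0=6
L[2]='2': occ=0, LF[2]=C('2')+0=1+0=1
L[3]='H': occ=0, LF[3]=C('H')+0=2+0=2
L[4]='m': occ=0, LF[4]=C('m')+0=7+0=7
L[5]='r': occ=0, LF[5]=C('r')+0=8+0=8
L[6]='e': occ=0, LF[6]=C('e')+0=5+0=5
L[7]='u': occ=0, LF[7]=C('u')+0=9+0=9
L[8]='b': occ=0, LF[8]=C('b')+0=4+0=4
L[9]='$': occ=0, LF[9]=C('$')+0=0+0=0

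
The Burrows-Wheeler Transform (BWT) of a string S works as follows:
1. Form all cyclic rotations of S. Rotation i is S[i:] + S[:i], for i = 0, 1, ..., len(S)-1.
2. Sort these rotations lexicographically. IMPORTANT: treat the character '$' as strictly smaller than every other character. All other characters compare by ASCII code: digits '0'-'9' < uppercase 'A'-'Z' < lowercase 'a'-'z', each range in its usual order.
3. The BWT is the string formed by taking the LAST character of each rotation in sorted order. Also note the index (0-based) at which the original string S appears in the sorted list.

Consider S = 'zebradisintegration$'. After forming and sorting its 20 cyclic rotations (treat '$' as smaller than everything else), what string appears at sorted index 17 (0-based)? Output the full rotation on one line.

Answer: tegration$zebradisin

Derivation:
All 20 rotations (rotation i = S[i:]+S[:i]):
  rot[0] = zebradisintegration$
  rot[1] = ebradisintegration$z
  rot[2] = bradisintegration$ze
  rot[3] = radisintegration$zeb
  rot[4] = adisintegration$zebr
  rot[5] = disintegration$zebra
  rot[6] = isintegration$zebrad
  rot[7] = sintegration$zebradi
  rot[8] = integration$zebradis
  rot[9] = ntegration$zebradisi
  rot[10] = tegration$zebradisin
  rot[11] = egration$zebradisint
  rot[12] = gration$zebradisinte
  rot[13] = ration$zebradisinteg
  rot[14] = ation$zebradisintegr
  rot[15] = tion$zebradisintegra
  rot[16] = ion$zebradisintegrat
  rot[17] = on$zebradisintegrati
  rot[18] = n$zebradisintegratio
  rot[19] = $zebradisintegration
Sorted (with $ < everything):
  sorted[0] = $zebradisintegration
  sorted[1] = adisintegration$zebr
  sorted[2] = ation$zebradisintegr
  sorted[3] = bradisintegration$ze
  sorted[4] = disintegration$zebra
  sorted[5] = ebradisintegration$z
  sorted[6] = egration$zebradisint
  sorted[7] = gration$zebradisinte
  sorted[8] = integration$zebradis
  sorted[9] = ion$zebradisintegrat
  sorted[10] = isintegration$zebrad
  sorted[11] = n$zebradisintegratio
  sorted[12] = ntegration$zebradisi
  sorted[13] = on$zebradisintegrati
  sorted[14] = radisintegration$zeb
  sorted[15] = ration$zebradisinteg
  sorted[16] = sintegration$zebradi
  sorted[17] = tegration$zebradisin
  sorted[18] = tion$zebradisintegra
  sorted[19] = zebradisintegration$
sorted[17] = tegration$zebradisin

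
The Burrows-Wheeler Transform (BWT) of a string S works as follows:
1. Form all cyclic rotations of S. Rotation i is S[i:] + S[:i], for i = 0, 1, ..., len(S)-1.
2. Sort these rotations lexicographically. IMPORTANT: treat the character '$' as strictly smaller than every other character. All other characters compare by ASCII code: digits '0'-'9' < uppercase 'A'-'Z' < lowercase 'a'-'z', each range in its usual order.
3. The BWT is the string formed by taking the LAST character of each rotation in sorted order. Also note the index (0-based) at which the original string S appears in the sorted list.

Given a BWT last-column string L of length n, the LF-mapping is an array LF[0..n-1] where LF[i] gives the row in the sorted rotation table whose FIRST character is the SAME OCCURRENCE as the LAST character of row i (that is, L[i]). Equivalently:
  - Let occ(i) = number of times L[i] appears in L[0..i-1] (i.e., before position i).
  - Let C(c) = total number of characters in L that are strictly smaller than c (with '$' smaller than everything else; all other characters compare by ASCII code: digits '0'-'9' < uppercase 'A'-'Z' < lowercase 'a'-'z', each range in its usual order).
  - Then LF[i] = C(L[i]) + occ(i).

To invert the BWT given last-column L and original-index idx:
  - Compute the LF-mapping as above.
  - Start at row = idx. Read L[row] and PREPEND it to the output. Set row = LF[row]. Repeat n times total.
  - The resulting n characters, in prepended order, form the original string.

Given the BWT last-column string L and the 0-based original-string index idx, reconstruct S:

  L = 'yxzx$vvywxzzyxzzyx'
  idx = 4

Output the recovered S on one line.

LF mapping: 9 4 13 5 0 1 2 10 3 6 14 15 11 7 16 17 12 8
Walk LF starting at row 4, prepending L[row]:
  step 1: row=4, L[4]='$', prepend. Next row=LF[4]=0
  step 2: row=0, L[0]='y', prepend. Next row=LF[0]=9
  step 3: row=9, L[9]='x', prepend. Next row=LF[9]=6
  step 4: row=6, L[6]='v', prepend. Next row=LF[6]=2
  step 5: row=2, L[2]='z', prepend. Next row=LF[2]=13
  step 6: row=13, L[13]='x', prepend. Next row=LF[13]=7
  step 7: row=7, L[7]='y', prepend. Next row=LF[7]=10
  step 8: row=10, L[10]='z', prepend. Next row=LF[10]=14
  step 9: row=14, L[14]='z', prepend. Next row=LF[14]=16
  step 10: row=16, L[16]='y', prepend. Next row=LF[16]=12
  step 11: row=12, L[12]='y', prepend. Next row=LF[12]=11
  step 12: row=11, L[11]='z', prepend. Next row=LF[11]=15
  step 13: row=15, L[15]='z', prepend. Next row=LF[15]=17
  step 14: row=17, L[17]='x', prepend. Next row=LF[17]=8
  step 15: row=8, L[8]='w', prepend. Next row=LF[8]=3
  step 16: row=3, L[3]='x', prepend. Next row=LF[3]=5
  step 17: row=5, L[5]='v', prepend. Next row=LF[5]=1
  step 18: row=1, L[1]='x', prepend. Next row=LF[1]=4
Reversed output: xvxwxzzyyzzyxzvxy$

Answer: xvxwxzzyyzzyxzvxy$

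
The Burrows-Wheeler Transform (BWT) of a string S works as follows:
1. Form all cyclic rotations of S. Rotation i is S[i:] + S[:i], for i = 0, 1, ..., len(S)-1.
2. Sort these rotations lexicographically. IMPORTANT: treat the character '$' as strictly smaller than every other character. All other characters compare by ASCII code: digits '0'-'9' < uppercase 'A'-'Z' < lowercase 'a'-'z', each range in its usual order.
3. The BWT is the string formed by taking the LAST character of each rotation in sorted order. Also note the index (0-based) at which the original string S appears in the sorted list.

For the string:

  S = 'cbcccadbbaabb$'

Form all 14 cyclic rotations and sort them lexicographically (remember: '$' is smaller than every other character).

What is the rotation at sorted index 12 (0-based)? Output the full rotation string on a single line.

All 14 rotations (rotation i = S[i:]+S[:i]):
  rot[0] = cbcccadbbaabb$
  rot[1] = bcccadbbaabb$c
  rot[2] = cccadbbaabb$cb
  rot[3] = ccadbbaabb$cbc
  rot[4] = cadbbaabb$cbcc
  rot[5] = adbbaabb$cbccc
  rot[6] = dbbaabb$cbccca
  rot[7] = bbaabb$cbcccad
  rot[8] = baabb$cbcccadb
  rot[9] = aabb$cbcccadbb
  rot[10] = abb$cbcccadbba
  rot[11] = bb$cbcccadbbaa
  rot[12] = b$cbcccadbbaab
  rot[13] = $cbcccadbbaabb
Sorted (with $ < everything):
  sorted[0] = $cbcccadbbaabb
  sorted[1] = aabb$cbcccadbb
  sorted[2] = abb$cbcccadbba
  sorted[3] = adbbaabb$cbccc
  sorted[4] = b$cbcccadbbaab
  sorted[5] = baabb$cbcccadb
  sorted[6] = bb$cbcccadbbaa
  sorted[7] = bbaabb$cbcccad
  sorted[8] = bcccadbbaabb$c
  sorted[9] = cadbbaabb$cbcc
  sorted[10] = cbcccadbbaabb$
  sorted[11] = ccadbbaabb$cbc
  sorted[12] = cccadbbaabb$cb
  sorted[13] = dbbaabb$cbccca
sorted[12] = cccadbbaabb$cb

Answer: cccadbbaabb$cb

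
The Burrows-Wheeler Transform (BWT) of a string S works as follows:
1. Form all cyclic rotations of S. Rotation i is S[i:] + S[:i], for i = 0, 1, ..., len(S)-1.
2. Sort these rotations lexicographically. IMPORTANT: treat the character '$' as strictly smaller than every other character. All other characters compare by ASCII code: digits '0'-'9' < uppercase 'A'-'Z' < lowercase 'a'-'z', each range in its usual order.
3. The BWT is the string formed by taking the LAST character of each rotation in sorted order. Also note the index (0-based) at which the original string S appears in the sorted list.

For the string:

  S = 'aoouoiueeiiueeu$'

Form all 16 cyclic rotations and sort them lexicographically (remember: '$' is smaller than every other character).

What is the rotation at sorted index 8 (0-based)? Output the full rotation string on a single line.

Answer: iueeu$aoouoiueei

Derivation:
All 16 rotations (rotation i = S[i:]+S[:i]):
  rot[0] = aoouoiueeiiueeu$
  rot[1] = oouoiueeiiueeu$a
  rot[2] = ouoiueeiiueeu$ao
  rot[3] = uoiueeiiueeu$aoo
  rot[4] = oiueeiiueeu$aoou
  rot[5] = iueeiiueeu$aoouo
  rot[6] = ueeiiueeu$aoouoi
  rot[7] = eeiiueeu$aoouoiu
  rot[8] = eiiueeu$aoouoiue
  rot[9] = iiueeu$aoouoiuee
  rot[10] = iueeu$aoouoiueei
  rot[11] = ueeu$aoouoiueeii
  rot[12] = eeu$aoouoiueeiiu
  rot[13] = eu$aoouoiueeiiue
  rot[14] = u$aoouoiueeiiuee
  rot[15] = $aoouoiueeiiueeu
Sorted (with $ < everything):
  sorted[0] = $aoouoiueeiiueeu
  sorted[1] = aoouoiueeiiueeu$
  sorted[2] = eeiiueeu$aoouoiu
  sorted[3] = eeu$aoouoiueeiiu
  sorted[4] = eiiueeu$aoouoiue
  sorted[5] = eu$aoouoiueeiiue
  sorted[6] = iiueeu$aoouoiuee
  sorted[7] = iueeiiueeu$aoouo
  sorted[8] = iueeu$aoouoiueei
  sorted[9] = oiueeiiueeu$aoou
  sorted[10] = oouoiueeiiueeu$a
  sorted[11] = ouoiueeiiueeu$ao
  sorted[12] = u$aoouoiueeiiuee
  sorted[13] = ueeiiueeu$aoouoi
  sorted[14] = ueeu$aoouoiueeii
  sorted[15] = uoiueeiiueeu$aoo
sorted[8] = iueeu$aoouoiueei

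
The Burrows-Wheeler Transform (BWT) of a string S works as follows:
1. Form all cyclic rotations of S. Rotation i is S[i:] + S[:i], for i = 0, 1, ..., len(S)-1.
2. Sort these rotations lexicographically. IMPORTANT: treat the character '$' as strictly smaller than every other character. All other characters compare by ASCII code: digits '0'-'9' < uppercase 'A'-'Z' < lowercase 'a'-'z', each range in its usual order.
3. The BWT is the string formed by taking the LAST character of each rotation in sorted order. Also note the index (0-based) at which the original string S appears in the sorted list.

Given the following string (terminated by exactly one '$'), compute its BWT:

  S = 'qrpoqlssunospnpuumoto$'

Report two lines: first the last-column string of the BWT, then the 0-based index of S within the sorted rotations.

Answer: oquuptpnmsrno$qolsousp
13

Derivation:
All 22 rotations (rotation i = S[i:]+S[:i]):
  rot[0] = qrpoqlssunospnpuumoto$
  rot[1] = rpoqlssunospnpuumoto$q
  rot[2] = poqlssunospnpuumoto$qr
  rot[3] = oqlssunospnpuumoto$qrp
  rot[4] = qlssunospnpuumoto$qrpo
  rot[5] = lssunospnpuumoto$qrpoq
  rot[6] = ssunospnpuumoto$qrpoql
  rot[7] = sunospnpuumoto$qrpoqls
  rot[8] = unospnpuumoto$qrpoqlss
  rot[9] = nospnpuumoto$qrpoqlssu
  rot[10] = ospnpuumoto$qrpoqlssun
  rot[11] = spnpuumoto$qrpoqlssuno
  rot[12] = pnpuumoto$qrpoqlssunos
  rot[13] = npuumoto$qrpoqlssunosp
  rot[14] = puumoto$qrpoqlssunospn
  rot[15] = uumoto$qrpoqlssunospnp
  rot[16] = umoto$qrpoqlssunospnpu
  rot[17] = moto$qrpoqlssunospnpuu
  rot[18] = oto$qrpoqlssunospnpuum
  rot[19] = to$qrpoqlssunospnpuumo
  rot[20] = o$qrpoqlssunospnpuumot
  rot[21] = $qrpoqlssunospnpuumoto
Sorted (with $ < everything):
  sorted[0] = $qrpoqlssunospnpuumoto  (last char: 'o')
  sorted[1] = lssunospnpuumoto$qrpoq  (last char: 'q')
  sorted[2] = moto$qrpoqlssunospnpuu  (last char: 'u')
  sorted[3] = nospnpuumoto$qrpoqlssu  (last char: 'u')
  sorted[4] = npuumoto$qrpoqlssunosp  (last char: 'p')
  sorted[5] = o$qrpoqlssunospnpuumot  (last char: 't')
  sorted[6] = oqlssunospnpuumoto$qrp  (last char: 'p')
  sorted[7] = ospnpuumoto$qrpoqlssun  (last char: 'n')
  sorted[8] = oto$qrpoqlssunospnpuum  (last char: 'm')
  sorted[9] = pnpuumoto$qrpoqlssunos  (last char: 's')
  sorted[10] = poqlssunospnpuumoto$qr  (last char: 'r')
  sorted[11] = puumoto$qrpoqlssunospn  (last char: 'n')
  sorted[12] = qlssunospnpuumoto$qrpo  (last char: 'o')
  sorted[13] = qrpoqlssunospnpuumoto$  (last char: '$')
  sorted[14] = rpoqlssunospnpuumoto$q  (last char: 'q')
  sorted[15] = spnpuumoto$qrpoqlssuno  (last char: 'o')
  sorted[16] = ssunospnpuumoto$qrpoql  (last char: 'l')
  sorted[17] = sunospnpuumoto$qrpoqls  (last char: 's')
  sorted[18] = to$qrpoqlssunospnpuumo  (last char: 'o')
  sorted[19] = umoto$qrpoqlssunospnpu  (last char: 'u')
  sorted[20] = unospnpuumoto$qrpoqlss  (last char: 's')
  sorted[21] = uumoto$qrpoqlssunospnp  (last char: 'p')
Last column: oquuptpnmsrno$qolsousp
Original string S is at sorted index 13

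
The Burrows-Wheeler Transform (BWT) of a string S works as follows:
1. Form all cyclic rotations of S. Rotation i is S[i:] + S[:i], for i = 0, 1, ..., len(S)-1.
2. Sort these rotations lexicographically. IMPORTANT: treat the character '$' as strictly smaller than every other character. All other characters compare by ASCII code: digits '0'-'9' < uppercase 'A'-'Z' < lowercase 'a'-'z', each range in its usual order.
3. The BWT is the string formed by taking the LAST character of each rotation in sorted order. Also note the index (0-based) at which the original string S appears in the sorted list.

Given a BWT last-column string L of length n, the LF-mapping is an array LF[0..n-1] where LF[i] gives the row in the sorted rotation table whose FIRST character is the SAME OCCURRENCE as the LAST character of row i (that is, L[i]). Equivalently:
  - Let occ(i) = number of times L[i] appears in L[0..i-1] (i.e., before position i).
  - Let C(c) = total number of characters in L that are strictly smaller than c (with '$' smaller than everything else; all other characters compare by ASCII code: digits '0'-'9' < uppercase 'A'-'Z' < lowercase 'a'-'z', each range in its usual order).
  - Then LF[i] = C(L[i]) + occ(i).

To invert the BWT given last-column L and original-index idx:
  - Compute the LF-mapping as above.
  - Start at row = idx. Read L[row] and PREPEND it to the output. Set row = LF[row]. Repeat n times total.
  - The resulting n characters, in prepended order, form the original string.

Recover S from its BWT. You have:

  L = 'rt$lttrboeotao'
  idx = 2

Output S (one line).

LF mapping: 8 10 0 4 11 12 9 2 5 3 6 13 1 7
Walk LF starting at row 2, prepending L[row]:
  step 1: row=2, L[2]='$', prepend. Next row=LF[2]=0
  step 2: row=0, L[0]='r', prepend. Next row=LF[0]=8
  step 3: row=8, L[8]='o', prepend. Next row=LF[8]=5
  step 4: row=5, L[5]='t', prepend. Next row=LF[5]=12
  step 5: row=12, L[12]='a', prepend. Next row=LF[12]=1
  step 6: row=1, L[1]='t', prepend. Next row=LF[1]=10
  step 7: row=10, L[10]='o', prepend. Next row=LF[10]=6
  step 8: row=6, L[6]='r', prepend. Next row=LF[6]=9
  step 9: row=9, L[9]='e', prepend. Next row=LF[9]=3
  step 10: row=3, L[3]='l', prepend. Next row=LF[3]=4
  step 11: row=4, L[4]='t', prepend. Next row=LF[4]=11
  step 12: row=11, L[11]='t', prepend. Next row=LF[11]=13
  step 13: row=13, L[13]='o', prepend. Next row=LF[13]=7
  step 14: row=7, L[7]='b', prepend. Next row=LF[7]=2
Reversed output: bottlerotator$

Answer: bottlerotator$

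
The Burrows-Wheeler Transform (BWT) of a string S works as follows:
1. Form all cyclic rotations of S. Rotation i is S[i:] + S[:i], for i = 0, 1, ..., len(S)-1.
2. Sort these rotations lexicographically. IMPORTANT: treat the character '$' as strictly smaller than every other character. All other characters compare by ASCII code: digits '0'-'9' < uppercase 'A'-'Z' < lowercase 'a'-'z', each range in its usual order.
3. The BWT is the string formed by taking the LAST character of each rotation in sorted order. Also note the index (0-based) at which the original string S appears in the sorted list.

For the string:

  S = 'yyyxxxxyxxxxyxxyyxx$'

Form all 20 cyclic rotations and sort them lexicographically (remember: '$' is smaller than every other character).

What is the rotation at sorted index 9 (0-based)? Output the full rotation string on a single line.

Answer: xxyyxx$yyyxxxxyxxxxy

Derivation:
All 20 rotations (rotation i = S[i:]+S[:i]):
  rot[0] = yyyxxxxyxxxxyxxyyxx$
  rot[1] = yyxxxxyxxxxyxxyyxx$y
  rot[2] = yxxxxyxxxxyxxyyxx$yy
  rot[3] = xxxxyxxxxyxxyyxx$yyy
  rot[4] = xxxyxxxxyxxyyxx$yyyx
  rot[5] = xxyxxxxyxxyyxx$yyyxx
  rot[6] = xyxxxxyxxyyxx$yyyxxx
  rot[7] = yxxxxyxxyyxx$yyyxxxx
  rot[8] = xxxxyxxyyxx$yyyxxxxy
  rot[9] = xxxyxxyyxx$yyyxxxxyx
  rot[10] = xxyxxyyxx$yyyxxxxyxx
  rot[11] = xyxxyyxx$yyyxxxxyxxx
  rot[12] = yxxyyxx$yyyxxxxyxxxx
  rot[13] = xxyyxx$yyyxxxxyxxxxy
  rot[14] = xyyxx$yyyxxxxyxxxxyx
  rot[15] = yyxx$yyyxxxxyxxxxyxx
  rot[16] = yxx$yyyxxxxyxxxxyxxy
  rot[17] = xx$yyyxxxxyxxxxyxxyy
  rot[18] = x$yyyxxxxyxxxxyxxyyx
  rot[19] = $yyyxxxxyxxxxyxxyyxx
Sorted (with $ < everything):
  sorted[0] = $yyyxxxxyxxxxyxxyyxx
  sorted[1] = x$yyyxxxxyxxxxyxxyyx
  sorted[2] = xx$yyyxxxxyxxxxyxxyy
  sorted[3] = xxxxyxxxxyxxyyxx$yyy
  sorted[4] = xxxxyxxyyxx$yyyxxxxy
  sorted[5] = xxxyxxxxyxxyyxx$yyyx
  sorted[6] = xxxyxxyyxx$yyyxxxxyx
  sorted[7] = xxyxxxxyxxyyxx$yyyxx
  sorted[8] = xxyxxyyxx$yyyxxxxyxx
  sorted[9] = xxyyxx$yyyxxxxyxxxxy
  sorted[10] = xyxxxxyxxyyxx$yyyxxx
  sorted[11] = xyxxyyxx$yyyxxxxyxxx
  sorted[12] = xyyxx$yyyxxxxyxxxxyx
  sorted[13] = yxx$yyyxxxxyxxxxyxxy
  sorted[14] = yxxxxyxxxxyxxyyxx$yy
  sorted[15] = yxxxxyxxyyxx$yyyxxxx
  sorted[16] = yxxyyxx$yyyxxxxyxxxx
  sorted[17] = yyxx$yyyxxxxyxxxxyxx
  sorted[18] = yyxxxxyxxxxyxxyyxx$y
  sorted[19] = yyyxxxxyxxxxyxxyyxx$
sorted[9] = xxyyxx$yyyxxxxyxxxxy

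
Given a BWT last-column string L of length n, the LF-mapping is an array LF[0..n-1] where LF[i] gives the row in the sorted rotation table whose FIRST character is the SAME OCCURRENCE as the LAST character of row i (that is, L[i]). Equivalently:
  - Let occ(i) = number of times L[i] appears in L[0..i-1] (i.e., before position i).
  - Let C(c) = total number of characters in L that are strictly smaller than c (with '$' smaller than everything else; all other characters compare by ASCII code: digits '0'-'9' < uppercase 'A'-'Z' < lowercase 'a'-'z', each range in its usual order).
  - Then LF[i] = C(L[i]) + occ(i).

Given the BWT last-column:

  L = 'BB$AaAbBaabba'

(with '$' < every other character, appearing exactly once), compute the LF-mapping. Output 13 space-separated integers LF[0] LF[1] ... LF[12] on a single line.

Answer: 3 4 0 1 6 2 10 5 7 8 11 12 9

Derivation:
Char counts: '$':1, 'A':2, 'B':3, 'a':4, 'b':3
C (first-col start): C('$')=0, C('A')=1, C('B')=3, C('a')=6, C('b')=10
L[0]='B': occ=0, LF[0]=C('B')+0=3+0=3
L[1]='B': occ=1, LF[1]=C('B')+1=3+1=4
L[2]='$': occ=0, LF[2]=C('$')+0=0+0=0
L[3]='A': occ=0, LF[3]=C('A')+0=1+0=1
L[4]='a': occ=0, LF[4]=C('a')+0=6+0=6
L[5]='A': occ=1, LF[5]=C('A')+1=1+1=2
L[6]='b': occ=0, LF[6]=C('b')+0=10+0=10
L[7]='B': occ=2, LF[7]=C('B')+2=3+2=5
L[8]='a': occ=1, LF[8]=C('a')+1=6+1=7
L[9]='a': occ=2, LF[9]=C('a')+2=6+2=8
L[10]='b': occ=1, LF[10]=C('b')+1=10+1=11
L[11]='b': occ=2, LF[11]=C('b')+2=10+2=12
L[12]='a': occ=3, LF[12]=C('a')+3=6+3=9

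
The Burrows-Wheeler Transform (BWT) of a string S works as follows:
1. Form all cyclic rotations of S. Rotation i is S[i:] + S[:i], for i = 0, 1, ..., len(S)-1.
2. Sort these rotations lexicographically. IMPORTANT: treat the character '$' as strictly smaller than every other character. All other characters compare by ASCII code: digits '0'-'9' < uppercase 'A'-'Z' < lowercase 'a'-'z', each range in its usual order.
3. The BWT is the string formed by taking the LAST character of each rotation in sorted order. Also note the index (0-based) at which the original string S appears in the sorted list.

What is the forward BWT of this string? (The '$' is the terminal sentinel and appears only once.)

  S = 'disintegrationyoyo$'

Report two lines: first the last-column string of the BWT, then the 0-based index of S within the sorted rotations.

All 19 rotations (rotation i = S[i:]+S[:i]):
  rot[0] = disintegrationyoyo$
  rot[1] = isintegrationyoyo$d
  rot[2] = sintegrationyoyo$di
  rot[3] = integrationyoyo$dis
  rot[4] = ntegrationyoyo$disi
  rot[5] = tegrationyoyo$disin
  rot[6] = egrationyoyo$disint
  rot[7] = grationyoyo$disinte
  rot[8] = rationyoyo$disinteg
  rot[9] = ationyoyo$disintegr
  rot[10] = tionyoyo$disintegra
  rot[11] = ionyoyo$disintegrat
  rot[12] = onyoyo$disintegrati
  rot[13] = nyoyo$disintegratio
  rot[14] = yoyo$disintegration
  rot[15] = oyo$disintegrationy
  rot[16] = yo$disintegrationyo
  rot[17] = o$disintegrationyoy
  rot[18] = $disintegrationyoyo
Sorted (with $ < everything):
  sorted[0] = $disintegrationyoyo  (last char: 'o')
  sorted[1] = ationyoyo$disintegr  (last char: 'r')
  sorted[2] = disintegrationyoyo$  (last char: '$')
  sorted[3] = egrationyoyo$disint  (last char: 't')
  sorted[4] = grationyoyo$disinte  (last char: 'e')
  sorted[5] = integrationyoyo$dis  (last char: 's')
  sorted[6] = ionyoyo$disintegrat  (last char: 't')
  sorted[7] = isintegrationyoyo$d  (last char: 'd')
  sorted[8] = ntegrationyoyo$disi  (last char: 'i')
  sorted[9] = nyoyo$disintegratio  (last char: 'o')
  sorted[10] = o$disintegrationyoy  (last char: 'y')
  sorted[11] = onyoyo$disintegrati  (last char: 'i')
  sorted[12] = oyo$disintegrationy  (last char: 'y')
  sorted[13] = rationyoyo$disinteg  (last char: 'g')
  sorted[14] = sintegrationyoyo$di  (last char: 'i')
  sorted[15] = tegrationyoyo$disin  (last char: 'n')
  sorted[16] = tionyoyo$disintegra  (last char: 'a')
  sorted[17] = yo$disintegrationyo  (last char: 'o')
  sorted[18] = yoyo$disintegration  (last char: 'n')
Last column: or$testdioyiyginaon
Original string S is at sorted index 2

Answer: or$testdioyiyginaon
2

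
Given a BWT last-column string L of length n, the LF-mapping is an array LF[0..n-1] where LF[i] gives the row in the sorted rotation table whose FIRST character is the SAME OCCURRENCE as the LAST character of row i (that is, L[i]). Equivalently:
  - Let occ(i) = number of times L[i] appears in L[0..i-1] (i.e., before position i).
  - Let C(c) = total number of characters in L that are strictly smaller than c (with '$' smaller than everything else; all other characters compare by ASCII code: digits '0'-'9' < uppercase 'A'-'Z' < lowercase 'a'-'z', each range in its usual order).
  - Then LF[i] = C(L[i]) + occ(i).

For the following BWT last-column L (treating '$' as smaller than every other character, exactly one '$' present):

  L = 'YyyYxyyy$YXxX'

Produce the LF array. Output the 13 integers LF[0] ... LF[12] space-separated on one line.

Answer: 3 8 9 4 6 10 11 12 0 5 1 7 2

Derivation:
Char counts: '$':1, 'X':2, 'Y':3, 'x':2, 'y':5
C (first-col start): C('$')=0, C('X')=1, C('Y')=3, C('x')=6, C('y')=8
L[0]='Y': occ=0, LF[0]=C('Y')+0=3+0=3
L[1]='y': occ=0, LF[1]=C('y')+0=8+0=8
L[2]='y': occ=1, LF[2]=C('y')+1=8+1=9
L[3]='Y': occ=1, LF[3]=C('Y')+1=3+1=4
L[4]='x': occ=0, LF[4]=C('x')+0=6+0=6
L[5]='y': occ=2, LF[5]=C('y')+2=8+2=10
L[6]='y': occ=3, LF[6]=C('y')+3=8+3=11
L[7]='y': occ=4, LF[7]=C('y')+4=8+4=12
L[8]='$': occ=0, LF[8]=C('$')+0=0+0=0
L[9]='Y': occ=2, LF[9]=C('Y')+2=3+2=5
L[10]='X': occ=0, LF[10]=C('X')+0=1+0=1
L[11]='x': occ=1, LF[11]=C('x')+1=6+1=7
L[12]='X': occ=1, LF[12]=C('X')+1=1+1=2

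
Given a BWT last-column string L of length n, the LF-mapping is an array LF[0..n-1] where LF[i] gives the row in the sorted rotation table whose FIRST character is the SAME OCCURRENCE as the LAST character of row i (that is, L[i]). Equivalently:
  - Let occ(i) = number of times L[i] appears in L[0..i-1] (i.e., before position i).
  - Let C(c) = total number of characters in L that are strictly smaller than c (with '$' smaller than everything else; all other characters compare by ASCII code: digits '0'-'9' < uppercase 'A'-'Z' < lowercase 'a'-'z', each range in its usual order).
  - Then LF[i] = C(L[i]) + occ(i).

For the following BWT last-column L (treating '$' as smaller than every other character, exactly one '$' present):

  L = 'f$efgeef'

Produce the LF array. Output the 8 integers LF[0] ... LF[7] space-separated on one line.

Char counts: '$':1, 'e':3, 'f':3, 'g':1
C (first-col start): C('$')=0, C('e')=1, C('f')=4, C('g')=7
L[0]='f': occ=0, LF[0]=C('f')+0=4+0=4
L[1]='$': occ=0, LF[1]=C('$')+0=0+0=0
L[2]='e': occ=0, LF[2]=C('e')+0=1+0=1
L[3]='f': occ=1, LF[3]=C('f')+1=4+1=5
L[4]='g': occ=0, LF[4]=C('g')+0=7+0=7
L[5]='e': occ=1, LF[5]=C('e')+1=1+1=2
L[6]='e': occ=2, LF[6]=C('e')+2=1+2=3
L[7]='f': occ=2, LF[7]=C('f')+2=4+2=6

Answer: 4 0 1 5 7 2 3 6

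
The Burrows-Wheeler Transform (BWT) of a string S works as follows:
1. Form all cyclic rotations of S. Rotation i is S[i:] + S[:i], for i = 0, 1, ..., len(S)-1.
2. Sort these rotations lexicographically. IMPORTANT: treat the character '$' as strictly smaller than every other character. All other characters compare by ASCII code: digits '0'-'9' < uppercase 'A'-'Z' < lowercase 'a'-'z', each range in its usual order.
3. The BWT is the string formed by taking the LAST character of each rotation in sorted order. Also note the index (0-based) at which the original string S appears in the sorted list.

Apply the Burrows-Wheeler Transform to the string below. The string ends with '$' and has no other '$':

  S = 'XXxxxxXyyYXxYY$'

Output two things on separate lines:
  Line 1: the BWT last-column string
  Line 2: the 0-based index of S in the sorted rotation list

All 15 rotations (rotation i = S[i:]+S[:i]):
  rot[0] = XXxxxxXyyYXxYY$
  rot[1] = XxxxxXyyYXxYY$X
  rot[2] = xxxxXyyYXxYY$XX
  rot[3] = xxxXyyYXxYY$XXx
  rot[4] = xxXyyYXxYY$XXxx
  rot[5] = xXyyYXxYY$XXxxx
  rot[6] = XyyYXxYY$XXxxxx
  rot[7] = yyYXxYY$XXxxxxX
  rot[8] = yYXxYY$XXxxxxXy
  rot[9] = YXxYY$XXxxxxXyy
  rot[10] = XxYY$XXxxxxXyyY
  rot[11] = xYY$XXxxxxXyyYX
  rot[12] = YY$XXxxxxXyyYXx
  rot[13] = Y$XXxxxxXyyYXxY
  rot[14] = $XXxxxxXyyYXxYY
Sorted (with $ < everything):
  sorted[0] = $XXxxxxXyyYXxYY  (last char: 'Y')
  sorted[1] = XXxxxxXyyYXxYY$  (last char: '$')
  sorted[2] = XxYY$XXxxxxXyyY  (last char: 'Y')
  sorted[3] = XxxxxXyyYXxYY$X  (last char: 'X')
  sorted[4] = XyyYXxYY$XXxxxx  (last char: 'x')
  sorted[5] = Y$XXxxxxXyyYXxY  (last char: 'Y')
  sorted[6] = YXxYY$XXxxxxXyy  (last char: 'y')
  sorted[7] = YY$XXxxxxXyyYXx  (last char: 'x')
  sorted[8] = xXyyYXxYY$XXxxx  (last char: 'x')
  sorted[9] = xYY$XXxxxxXyyYX  (last char: 'X')
  sorted[10] = xxXyyYXxYY$XXxx  (last char: 'x')
  sorted[11] = xxxXyyYXxYY$XXx  (last char: 'x')
  sorted[12] = xxxxXyyYXxYY$XX  (last char: 'X')
  sorted[13] = yYXxYY$XXxxxxXy  (last char: 'y')
  sorted[14] = yyYXxYY$XXxxxxX  (last char: 'X')
Last column: Y$YXxYyxxXxxXyX
Original string S is at sorted index 1

Answer: Y$YXxYyxxXxxXyX
1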